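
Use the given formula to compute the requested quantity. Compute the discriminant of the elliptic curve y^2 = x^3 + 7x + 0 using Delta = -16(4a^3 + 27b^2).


Compute each component:
4a^3 = 4*7^3 = 4*343 = 1372
27b^2 = 27*0^2 = 27*0 = 0
4a^3 + 27b^2 = 1372 + 0 = 1372
Delta = -16*1372 = -21952

-21952


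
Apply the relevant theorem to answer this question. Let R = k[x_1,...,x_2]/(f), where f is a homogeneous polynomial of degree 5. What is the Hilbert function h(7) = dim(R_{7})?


For R = k[x_1,...,x_n]/(f) with f homogeneous of degree e:
The Hilbert series is (1 - t^e)/(1 - t)^n.
So h(d) = C(d+n-1, n-1) - C(d-e+n-1, n-1) for d >= e.
With n=2, e=5, d=7:
C(7+2-1, 2-1) = C(8, 1) = 8
C(7-5+2-1, 2-1) = C(3, 1) = 3
h(7) = 8 - 3 = 5

5


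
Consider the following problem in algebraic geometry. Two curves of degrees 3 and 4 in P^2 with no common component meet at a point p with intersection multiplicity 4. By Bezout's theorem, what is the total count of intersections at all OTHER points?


By Bezout's theorem, the total intersection number is d1 * d2.
Total = 3 * 4 = 12
Intersection multiplicity at p = 4
Remaining intersections = 12 - 4 = 8

8


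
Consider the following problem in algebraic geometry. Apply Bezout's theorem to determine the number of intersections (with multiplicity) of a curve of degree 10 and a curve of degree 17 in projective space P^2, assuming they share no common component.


Bezout's theorem states the intersection count equals the product of degrees.
Intersection count = 10 * 17 = 170

170


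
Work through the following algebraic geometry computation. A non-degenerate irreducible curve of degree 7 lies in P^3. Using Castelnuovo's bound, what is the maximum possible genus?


Castelnuovo's bound: write d - 1 = m(r-1) + epsilon with 0 <= epsilon < r-1.
d - 1 = 7 - 1 = 6
r - 1 = 3 - 1 = 2
6 = 3*2 + 0, so m = 3, epsilon = 0
pi(d, r) = m(m-1)(r-1)/2 + m*epsilon
= 3*2*2/2 + 3*0
= 12/2 + 0
= 6 + 0 = 6

6


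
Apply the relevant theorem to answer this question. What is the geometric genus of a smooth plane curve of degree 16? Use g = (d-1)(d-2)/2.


Using the genus formula for smooth plane curves:
g = (d-1)(d-2)/2
g = (16-1)(16-2)/2
g = 15*14/2
g = 210/2 = 105

105


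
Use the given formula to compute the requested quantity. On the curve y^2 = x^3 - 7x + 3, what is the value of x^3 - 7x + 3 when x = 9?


Compute x^3 - 7x + 3 at x = 9:
x^3 = 9^3 = 729
(-7)*x = (-7)*9 = -63
Sum: 729 - 63 + 3 = 669

669


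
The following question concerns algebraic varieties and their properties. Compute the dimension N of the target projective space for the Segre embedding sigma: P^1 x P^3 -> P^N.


The Segre embedding maps P^m x P^n into P^N via
all products of coordinates from each factor.
N = (m+1)(n+1) - 1
N = (1+1)(3+1) - 1
N = 2*4 - 1
N = 8 - 1 = 7

7


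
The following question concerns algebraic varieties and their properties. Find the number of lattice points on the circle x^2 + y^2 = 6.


Systematically check integer values of x where x^2 <= 6.
For each valid x, check if 6 - x^2 is a perfect square.
Total integer solutions found: 0

0


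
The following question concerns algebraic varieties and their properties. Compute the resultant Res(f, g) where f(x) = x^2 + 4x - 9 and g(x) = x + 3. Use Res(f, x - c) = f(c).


For Res(f, x - c), we evaluate f at x = c.
f(-3) = (-3)^2 + 4*(-3) - 9
= 9 - 12 - 9
= -3 - 9 = -12
Res(f, g) = -12

-12


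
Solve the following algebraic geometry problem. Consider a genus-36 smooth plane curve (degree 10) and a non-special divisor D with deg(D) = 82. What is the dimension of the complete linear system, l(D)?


First, compute the genus of a smooth plane curve of degree 10:
g = (d-1)(d-2)/2 = (10-1)(10-2)/2 = 36
For a non-special divisor D (i.e., h^1(D) = 0), Riemann-Roch gives:
l(D) = deg(D) - g + 1
Since deg(D) = 82 >= 2g - 1 = 71, D is non-special.
l(D) = 82 - 36 + 1 = 47

47


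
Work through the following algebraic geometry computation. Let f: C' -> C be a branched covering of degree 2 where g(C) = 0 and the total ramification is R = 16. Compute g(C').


Riemann-Hurwitz formula: 2g' - 2 = d(2g - 2) + R
Given: d = 2, g = 0, R = 16
2g' - 2 = 2*(2*0 - 2) + 16
2g' - 2 = 2*(-2) + 16
2g' - 2 = -4 + 16 = 12
2g' = 14
g' = 7

7


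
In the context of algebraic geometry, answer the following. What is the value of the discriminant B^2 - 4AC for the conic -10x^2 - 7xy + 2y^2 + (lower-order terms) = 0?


The discriminant of a conic Ax^2 + Bxy + Cy^2 + ... = 0 is B^2 - 4AC.
B^2 = (-7)^2 = 49
4AC = 4*(-10)*2 = -80
Discriminant = 49 + 80 = 129

129


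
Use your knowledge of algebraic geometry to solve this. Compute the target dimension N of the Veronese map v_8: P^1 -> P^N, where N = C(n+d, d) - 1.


The Veronese embedding v_d: P^n -> P^N maps each point to all
degree-d monomials in n+1 homogeneous coordinates.
N = C(n+d, d) - 1
N = C(1+8, 8) - 1
N = C(9, 8) - 1
C(9, 8) = 9
N = 9 - 1 = 8

8


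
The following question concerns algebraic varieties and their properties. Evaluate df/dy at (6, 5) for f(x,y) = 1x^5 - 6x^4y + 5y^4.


df/dy = (-6)*x^4 + 4*5*y^3
At (6,5): (-6)*6^4 + 4*5*5^3
= -7776 + 2500
= -5276

-5276


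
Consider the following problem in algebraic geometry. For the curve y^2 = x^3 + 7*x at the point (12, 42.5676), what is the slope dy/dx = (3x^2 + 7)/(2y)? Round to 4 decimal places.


Using implicit differentiation of y^2 = x^3 + 7*x:
2y * dy/dx = 3x^2 + 7
dy/dx = (3x^2 + 7)/(2y)
Numerator: 3*12^2 + 7 = 439
Denominator: 2*42.5676 = 85.1352
dy/dx = 439/85.1352 = 5.1565

5.1565


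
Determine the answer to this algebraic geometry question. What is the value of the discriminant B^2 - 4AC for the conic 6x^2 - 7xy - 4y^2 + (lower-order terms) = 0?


The discriminant of a conic Ax^2 + Bxy + Cy^2 + ... = 0 is B^2 - 4AC.
B^2 = (-7)^2 = 49
4AC = 4*6*(-4) = -96
Discriminant = 49 + 96 = 145

145


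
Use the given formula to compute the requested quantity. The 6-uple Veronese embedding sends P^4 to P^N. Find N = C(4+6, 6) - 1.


The Veronese embedding v_d: P^n -> P^N maps each point to all
degree-d monomials in n+1 homogeneous coordinates.
N = C(n+d, d) - 1
N = C(4+6, 6) - 1
N = C(10, 6) - 1
C(10, 6) = 210
N = 210 - 1 = 209

209


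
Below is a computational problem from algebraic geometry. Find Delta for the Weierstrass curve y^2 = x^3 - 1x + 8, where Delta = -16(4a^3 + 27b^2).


Compute each component:
4a^3 = 4*(-1)^3 = 4*(-1) = -4
27b^2 = 27*8^2 = 27*64 = 1728
4a^3 + 27b^2 = -4 + 1728 = 1724
Delta = -16*1724 = -27584

-27584


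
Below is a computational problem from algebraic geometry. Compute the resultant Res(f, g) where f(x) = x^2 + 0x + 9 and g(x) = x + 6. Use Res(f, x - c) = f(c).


For Res(f, x - c), we evaluate f at x = c.
f(-6) = (-6)^2 + 0*(-6) + 9
= 36 + 0 + 9
= 36 + 9 = 45
Res(f, g) = 45

45


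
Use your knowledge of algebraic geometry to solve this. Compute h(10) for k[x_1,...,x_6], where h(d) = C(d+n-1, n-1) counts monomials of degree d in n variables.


The Hilbert function for the polynomial ring in 6 variables is:
h(d) = C(d+n-1, n-1)
h(10) = C(10+6-1, 6-1) = C(15, 5)
= 15! / (5! * 10!)
= 3003

3003


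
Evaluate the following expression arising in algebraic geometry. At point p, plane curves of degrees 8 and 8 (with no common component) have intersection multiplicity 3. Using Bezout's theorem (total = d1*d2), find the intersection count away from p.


By Bezout's theorem, the total intersection number is d1 * d2.
Total = 8 * 8 = 64
Intersection multiplicity at p = 3
Remaining intersections = 64 - 3 = 61

61


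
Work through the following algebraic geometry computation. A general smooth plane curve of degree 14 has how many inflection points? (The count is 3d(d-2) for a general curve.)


For a general smooth plane curve C of degree d, the inflection points are
the intersection of C with its Hessian curve, which has degree 3(d-2).
By Bezout, the total intersection number is d * 3(d-2) = 14 * 36 = 504.
For a general curve every flex is ordinary, so each contributes
multiplicity 1 to C·Hess(C), and the number of distinct inflection
points is 3d(d-2).
Inflection points = 3*14*(14-2) = 3*14*12 = 504

504


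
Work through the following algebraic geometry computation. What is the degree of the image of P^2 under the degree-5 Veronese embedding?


The Veronese variety v_5(P^2) has degree d^r.
d^r = 5^2 = 25

25


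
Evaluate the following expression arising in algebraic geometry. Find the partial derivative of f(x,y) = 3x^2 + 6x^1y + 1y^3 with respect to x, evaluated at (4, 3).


df/dx = 2*3*x^1 + 1*6*x^0*y
At (4,3): 2*3*4^1 + 1*6*4^0*3
= 24 + 18
= 42

42


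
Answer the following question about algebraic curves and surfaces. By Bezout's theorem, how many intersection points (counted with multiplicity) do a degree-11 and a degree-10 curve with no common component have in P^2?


Bezout's theorem states the intersection count equals the product of degrees.
Intersection count = 11 * 10 = 110

110


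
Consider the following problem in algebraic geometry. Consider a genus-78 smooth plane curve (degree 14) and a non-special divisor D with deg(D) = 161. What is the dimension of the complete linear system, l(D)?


First, compute the genus of a smooth plane curve of degree 14:
g = (d-1)(d-2)/2 = (14-1)(14-2)/2 = 78
For a non-special divisor D (i.e., h^1(D) = 0), Riemann-Roch gives:
l(D) = deg(D) - g + 1
Since deg(D) = 161 >= 2g - 1 = 155, D is non-special.
l(D) = 161 - 78 + 1 = 84

84


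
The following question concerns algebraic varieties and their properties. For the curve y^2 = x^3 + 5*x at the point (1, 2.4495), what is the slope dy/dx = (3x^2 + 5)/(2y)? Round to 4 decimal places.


Using implicit differentiation of y^2 = x^3 + 5*x:
2y * dy/dx = 3x^2 + 5
dy/dx = (3x^2 + 5)/(2y)
Numerator: 3*1^2 + 5 = 8
Denominator: 2*2.4495 = 4.899
dy/dx = 8/4.899 = 1.6330

1.6330


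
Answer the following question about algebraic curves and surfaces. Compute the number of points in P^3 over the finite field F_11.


P^3(F_11) has (q^(n+1) - 1)/(q - 1) points.
= 11^3 + 11^2 + 11^1 + 11^0
= 1331 + 121 + 11 + 1
= 1464

1464


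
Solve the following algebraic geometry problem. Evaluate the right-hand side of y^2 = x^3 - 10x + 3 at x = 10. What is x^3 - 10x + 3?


Compute x^3 - 10x + 3 at x = 10:
x^3 = 10^3 = 1000
(-10)*x = (-10)*10 = -100
Sum: 1000 - 100 + 3 = 903

903


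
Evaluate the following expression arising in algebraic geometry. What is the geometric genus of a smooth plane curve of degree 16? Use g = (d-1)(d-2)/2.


Using the genus formula for smooth plane curves:
g = (d-1)(d-2)/2
g = (16-1)(16-2)/2
g = 15*14/2
g = 210/2 = 105

105


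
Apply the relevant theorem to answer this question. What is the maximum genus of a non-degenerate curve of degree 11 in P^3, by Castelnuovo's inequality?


Castelnuovo's bound: write d - 1 = m(r-1) + epsilon with 0 <= epsilon < r-1.
d - 1 = 11 - 1 = 10
r - 1 = 3 - 1 = 2
10 = 5*2 + 0, so m = 5, epsilon = 0
pi(d, r) = m(m-1)(r-1)/2 + m*epsilon
= 5*4*2/2 + 5*0
= 40/2 + 0
= 20 + 0 = 20

20


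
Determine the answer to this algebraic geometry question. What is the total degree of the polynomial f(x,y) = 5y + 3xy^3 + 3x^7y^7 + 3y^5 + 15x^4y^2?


Examine each term for its total degree (sum of exponents).
  Term '5y' has total degree 0+1 = 1.
  Term '3xy^3' has total degree 1+3 = 4.
  Term '3x^7y^7' has total degree 7+7 = 14.
  Term '3y^5' has total degree 0+5 = 5.
  Term '15x^4y^2' has total degree 4+2 = 6.
The maximum total degree among all terms is 14.

14


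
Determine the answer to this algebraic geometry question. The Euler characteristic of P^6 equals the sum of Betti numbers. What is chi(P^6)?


The complex projective space P^6 has one cell in each even real dimension 0, 2, ..., 12.
The cohomology groups are H^{2k}(P^6) = Z for k = 0,...,6, and 0 otherwise.
Euler characteristic = sum of Betti numbers = 1 per even-dimensional cohomology group.
chi(P^6) = 6 + 1 = 7

7


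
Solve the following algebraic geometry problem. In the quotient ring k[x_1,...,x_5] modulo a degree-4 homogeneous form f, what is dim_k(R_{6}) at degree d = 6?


For R = k[x_1,...,x_n]/(f) with f homogeneous of degree e:
The Hilbert series is (1 - t^e)/(1 - t)^n.
So h(d) = C(d+n-1, n-1) - C(d-e+n-1, n-1) for d >= e.
With n=5, e=4, d=6:
C(6+5-1, 5-1) = C(10, 4) = 210
C(6-4+5-1, 5-1) = C(6, 4) = 15
h(6) = 210 - 15 = 195

195


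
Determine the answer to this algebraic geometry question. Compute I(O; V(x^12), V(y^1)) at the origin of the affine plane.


The intersection multiplicity of V(x^a) and V(y^b) at the origin is:
I(O; V(x^12), V(y^1)) = dim_k(k[x,y]/(x^12, y^1))
A basis for k[x,y]/(x^12, y^1) is the set of monomials x^i * y^j
where 0 <= i < 12 and 0 <= j < 1.
The number of such monomials is 12 * 1 = 12

12


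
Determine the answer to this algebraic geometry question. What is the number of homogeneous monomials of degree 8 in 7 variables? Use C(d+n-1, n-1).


The number of degree-8 monomials in 7 variables is C(d+n-1, n-1).
= C(8+7-1, 7-1) = C(14, 6)
= 3003

3003


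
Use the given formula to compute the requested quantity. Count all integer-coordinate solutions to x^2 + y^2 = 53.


Systematically check integer values of x where x^2 <= 53.
For each valid x, check if 53 - x^2 is a perfect square.
x=2: 53 - 4 = 49, sqrt = 7 (valid)
x=7: 53 - 49 = 4, sqrt = 2 (valid)
Total integer solutions found: 8

8


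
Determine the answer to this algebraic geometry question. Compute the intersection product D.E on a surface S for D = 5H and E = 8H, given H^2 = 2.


Using bilinearity of the intersection pairing on a surface S:
(aH).(bH) = ab * (H.H)
We have H^2 = 2.
D.E = (5H).(8H) = 5*8*2
= 40*2
= 80

80


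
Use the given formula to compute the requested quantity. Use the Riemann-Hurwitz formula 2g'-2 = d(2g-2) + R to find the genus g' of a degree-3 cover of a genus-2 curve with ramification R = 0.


Riemann-Hurwitz formula: 2g' - 2 = d(2g - 2) + R
Given: d = 3, g = 2, R = 0
2g' - 2 = 3*(2*2 - 2) + 0
2g' - 2 = 3*2 + 0
2g' - 2 = 6 + 0 = 6
2g' = 8
g' = 4

4


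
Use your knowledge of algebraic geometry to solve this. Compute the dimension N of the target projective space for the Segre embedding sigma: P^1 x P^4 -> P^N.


The Segre embedding maps P^m x P^n into P^N via
all products of coordinates from each factor.
N = (m+1)(n+1) - 1
N = (1+1)(4+1) - 1
N = 2*5 - 1
N = 10 - 1 = 9

9


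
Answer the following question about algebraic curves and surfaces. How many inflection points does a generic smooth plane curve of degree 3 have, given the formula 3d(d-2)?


For a general smooth plane curve C of degree d, the inflection points are
the intersection of C with its Hessian curve, which has degree 3(d-2).
By Bezout, the total intersection number is d * 3(d-2) = 3 * 3 = 9.
For a general curve every flex is ordinary, so each contributes
multiplicity 1 to C·Hess(C), and the number of distinct inflection
points is 3d(d-2).
Inflection points = 3*3*(3-2) = 3*3*1 = 9

9


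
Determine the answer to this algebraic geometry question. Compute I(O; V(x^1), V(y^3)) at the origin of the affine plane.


The intersection multiplicity of V(x^a) and V(y^b) at the origin is:
I(O; V(x^1), V(y^3)) = dim_k(k[x,y]/(x^1, y^3))
A basis for k[x,y]/(x^1, y^3) is the set of monomials x^i * y^j
where 0 <= i < 1 and 0 <= j < 3.
The number of such monomials is 1 * 3 = 3

3


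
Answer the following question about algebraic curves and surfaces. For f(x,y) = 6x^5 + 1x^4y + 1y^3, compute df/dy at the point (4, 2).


df/dy = 1*x^4 + 3*1*y^2
At (4,2): 1*4^4 + 3*1*2^2
= 256 + 12
= 268

268


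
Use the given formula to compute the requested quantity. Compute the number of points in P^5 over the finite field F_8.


P^5(F_8) has (q^(n+1) - 1)/(q - 1) points.
= 8^5 + 8^4 + 8^3 + 8^2 + 8^1 + 8^0
= 32768 + 4096 + 512 + 64 + 8 + 1
= 37449

37449


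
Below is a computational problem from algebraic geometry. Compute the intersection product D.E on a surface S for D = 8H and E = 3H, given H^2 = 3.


Using bilinearity of the intersection pairing on a surface S:
(aH).(bH) = ab * (H.H)
We have H^2 = 3.
D.E = (8H).(3H) = 8*3*3
= 24*3
= 72

72


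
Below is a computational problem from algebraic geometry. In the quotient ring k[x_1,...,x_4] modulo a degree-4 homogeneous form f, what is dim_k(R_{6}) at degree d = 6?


For R = k[x_1,...,x_n]/(f) with f homogeneous of degree e:
The Hilbert series is (1 - t^e)/(1 - t)^n.
So h(d) = C(d+n-1, n-1) - C(d-e+n-1, n-1) for d >= e.
With n=4, e=4, d=6:
C(6+4-1, 4-1) = C(9, 3) = 84
C(6-4+4-1, 4-1) = C(5, 3) = 10
h(6) = 84 - 10 = 74

74


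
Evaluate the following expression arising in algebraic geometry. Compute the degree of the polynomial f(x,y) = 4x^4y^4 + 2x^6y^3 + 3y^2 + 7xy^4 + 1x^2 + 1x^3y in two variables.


Examine each term for its total degree (sum of exponents).
  Term '4x^4y^4' has total degree 4+4 = 8.
  Term '2x^6y^3' has total degree 6+3 = 9.
  Term '3y^2' has total degree 0+2 = 2.
  Term '7xy^4' has total degree 1+4 = 5.
  Term '1x^2' has total degree 2+0 = 2.
  Term '1x^3y' has total degree 3+1 = 4.
The maximum total degree among all terms is 9.

9


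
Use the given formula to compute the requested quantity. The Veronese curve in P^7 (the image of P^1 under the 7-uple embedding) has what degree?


The rational normal curve in P^7 is the image of P^1 under the 7-uple Veronese.
A general hyperplane in P^7 pulls back to a degree-7 form on P^1, which has 7 zeros,
so the curve meets a general hyperplane in 7 points. Degree = 7.

7


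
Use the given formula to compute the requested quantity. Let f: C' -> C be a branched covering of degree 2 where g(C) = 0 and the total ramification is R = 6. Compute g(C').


Riemann-Hurwitz formula: 2g' - 2 = d(2g - 2) + R
Given: d = 2, g = 0, R = 6
2g' - 2 = 2*(2*0 - 2) + 6
2g' - 2 = 2*(-2) + 6
2g' - 2 = -4 + 6 = 2
2g' = 4
g' = 2

2


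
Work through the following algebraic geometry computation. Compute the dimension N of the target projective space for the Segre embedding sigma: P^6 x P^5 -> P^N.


The Segre embedding maps P^m x P^n into P^N via
all products of coordinates from each factor.
N = (m+1)(n+1) - 1
N = (6+1)(5+1) - 1
N = 7*6 - 1
N = 42 - 1 = 41

41


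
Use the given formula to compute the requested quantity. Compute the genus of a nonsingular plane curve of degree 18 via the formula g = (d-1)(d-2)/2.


Using the genus formula for smooth plane curves:
g = (d-1)(d-2)/2
g = (18-1)(18-2)/2
g = 17*16/2
g = 272/2 = 136

136


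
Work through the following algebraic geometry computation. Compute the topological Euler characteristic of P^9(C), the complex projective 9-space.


The complex projective space P^9 has one cell in each even real dimension 0, 2, ..., 18.
The cohomology groups are H^{2k}(P^9) = Z for k = 0,...,9, and 0 otherwise.
Euler characteristic = sum of Betti numbers = 1 per even-dimensional cohomology group.
chi(P^9) = 9 + 1 = 10

10


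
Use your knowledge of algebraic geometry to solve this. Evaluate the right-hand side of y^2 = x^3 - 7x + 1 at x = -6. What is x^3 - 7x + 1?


Compute x^3 - 7x + 1 at x = -6:
x^3 = (-6)^3 = -216
(-7)*x = (-7)*(-6) = 42
Sum: -216 + 42 + 1 = -173

-173


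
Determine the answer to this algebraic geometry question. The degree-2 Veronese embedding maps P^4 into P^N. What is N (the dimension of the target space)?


The Veronese embedding v_d: P^n -> P^N maps each point to all
degree-d monomials in n+1 homogeneous coordinates.
N = C(n+d, d) - 1
N = C(4+2, 2) - 1
N = C(6, 2) - 1
C(6, 2) = 15
N = 15 - 1 = 14

14


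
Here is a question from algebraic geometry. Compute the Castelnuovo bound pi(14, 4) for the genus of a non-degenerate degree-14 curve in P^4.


Castelnuovo's bound: write d - 1 = m(r-1) + epsilon with 0 <= epsilon < r-1.
d - 1 = 14 - 1 = 13
r - 1 = 4 - 1 = 3
13 = 4*3 + 1, so m = 4, epsilon = 1
pi(d, r) = m(m-1)(r-1)/2 + m*epsilon
= 4*3*3/2 + 4*1
= 36/2 + 4
= 18 + 4 = 22

22


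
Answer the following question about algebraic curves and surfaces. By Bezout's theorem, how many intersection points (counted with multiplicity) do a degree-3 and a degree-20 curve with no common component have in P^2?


Bezout's theorem states the intersection count equals the product of degrees.
Intersection count = 3 * 20 = 60

60


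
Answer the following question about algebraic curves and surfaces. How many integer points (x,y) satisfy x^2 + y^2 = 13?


Systematically check integer values of x where x^2 <= 13.
For each valid x, check if 13 - x^2 is a perfect square.
x=2: 13 - 4 = 9, sqrt = 3 (valid)
x=3: 13 - 9 = 4, sqrt = 2 (valid)
Total integer solutions found: 8

8


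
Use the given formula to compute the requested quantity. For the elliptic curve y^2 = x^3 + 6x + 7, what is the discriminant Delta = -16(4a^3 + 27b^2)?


Compute each component:
4a^3 = 4*6^3 = 4*216 = 864
27b^2 = 27*7^2 = 27*49 = 1323
4a^3 + 27b^2 = 864 + 1323 = 2187
Delta = -16*2187 = -34992

-34992


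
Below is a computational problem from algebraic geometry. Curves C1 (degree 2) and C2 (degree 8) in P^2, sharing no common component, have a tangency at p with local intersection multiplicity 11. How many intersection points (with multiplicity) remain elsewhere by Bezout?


By Bezout's theorem, the total intersection number is d1 * d2.
Total = 2 * 8 = 16
Intersection multiplicity at p = 11
Remaining intersections = 16 - 11 = 5

5


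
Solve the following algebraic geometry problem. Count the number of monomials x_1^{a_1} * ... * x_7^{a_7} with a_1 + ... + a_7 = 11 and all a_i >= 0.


The number of degree-11 monomials in 7 variables is C(d+n-1, n-1).
= C(11+7-1, 7-1) = C(17, 6)
= 12376

12376


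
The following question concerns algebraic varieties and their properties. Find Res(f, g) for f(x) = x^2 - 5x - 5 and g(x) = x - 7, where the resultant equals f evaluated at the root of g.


For Res(f, x - c), we evaluate f at x = c.
f(7) = 7^2 - 5*7 - 5
= 49 - 35 - 5
= 14 - 5 = 9
Res(f, g) = 9

9


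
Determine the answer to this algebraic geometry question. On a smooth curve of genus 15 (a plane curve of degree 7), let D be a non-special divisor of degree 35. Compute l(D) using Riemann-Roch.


First, compute the genus of a smooth plane curve of degree 7:
g = (d-1)(d-2)/2 = (7-1)(7-2)/2 = 15
For a non-special divisor D (i.e., h^1(D) = 0), Riemann-Roch gives:
l(D) = deg(D) - g + 1
Since deg(D) = 35 >= 2g - 1 = 29, D is non-special.
l(D) = 35 - 15 + 1 = 21

21


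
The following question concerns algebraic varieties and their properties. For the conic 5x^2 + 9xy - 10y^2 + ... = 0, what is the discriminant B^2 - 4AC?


The discriminant of a conic Ax^2 + Bxy + Cy^2 + ... = 0 is B^2 - 4AC.
B^2 = 9^2 = 81
4AC = 4*5*(-10) = -200
Discriminant = 81 + 200 = 281

281


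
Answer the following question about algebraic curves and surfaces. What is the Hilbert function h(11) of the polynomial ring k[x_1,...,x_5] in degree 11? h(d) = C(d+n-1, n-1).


The Hilbert function for the polynomial ring in 5 variables is:
h(d) = C(d+n-1, n-1)
h(11) = C(11+5-1, 5-1) = C(15, 4)
= 15! / (4! * 11!)
= 1365

1365


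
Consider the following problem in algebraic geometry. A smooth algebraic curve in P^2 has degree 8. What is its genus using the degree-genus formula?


Using the genus formula for smooth plane curves:
g = (d-1)(d-2)/2
g = (8-1)(8-2)/2
g = 7*6/2
g = 42/2 = 21

21


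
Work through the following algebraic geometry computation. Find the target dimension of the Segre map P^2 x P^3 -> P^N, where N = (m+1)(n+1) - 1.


The Segre embedding maps P^m x P^n into P^N via
all products of coordinates from each factor.
N = (m+1)(n+1) - 1
N = (2+1)(3+1) - 1
N = 3*4 - 1
N = 12 - 1 = 11

11


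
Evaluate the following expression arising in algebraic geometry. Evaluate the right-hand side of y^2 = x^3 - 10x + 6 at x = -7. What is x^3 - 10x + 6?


Compute x^3 - 10x + 6 at x = -7:
x^3 = (-7)^3 = -343
(-10)*x = (-10)*(-7) = 70
Sum: -343 + 70 + 6 = -267

-267


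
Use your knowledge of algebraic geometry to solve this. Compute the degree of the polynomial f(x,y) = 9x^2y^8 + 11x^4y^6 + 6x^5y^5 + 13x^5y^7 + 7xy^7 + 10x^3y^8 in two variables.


Examine each term for its total degree (sum of exponents).
  Term '9x^2y^8' has total degree 2+8 = 10.
  Term '11x^4y^6' has total degree 4+6 = 10.
  Term '6x^5y^5' has total degree 5+5 = 10.
  Term '13x^5y^7' has total degree 5+7 = 12.
  Term '7xy^7' has total degree 1+7 = 8.
  Term '10x^3y^8' has total degree 3+8 = 11.
The maximum total degree among all terms is 12.

12


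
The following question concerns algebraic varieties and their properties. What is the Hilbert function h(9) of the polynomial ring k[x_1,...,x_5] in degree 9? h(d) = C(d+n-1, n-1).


The Hilbert function for the polynomial ring in 5 variables is:
h(d) = C(d+n-1, n-1)
h(9) = C(9+5-1, 5-1) = C(13, 4)
= 13! / (4! * 9!)
= 715

715


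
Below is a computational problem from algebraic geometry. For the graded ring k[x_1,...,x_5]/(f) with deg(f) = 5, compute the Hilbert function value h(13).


For R = k[x_1,...,x_n]/(f) with f homogeneous of degree e:
The Hilbert series is (1 - t^e)/(1 - t)^n.
So h(d) = C(d+n-1, n-1) - C(d-e+n-1, n-1) for d >= e.
With n=5, e=5, d=13:
C(13+5-1, 5-1) = C(17, 4) = 2380
C(13-5+5-1, 5-1) = C(12, 4) = 495
h(13) = 2380 - 495 = 1885

1885


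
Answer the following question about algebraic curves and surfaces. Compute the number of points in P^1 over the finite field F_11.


P^1(F_11) has (q^(n+1) - 1)/(q - 1) points.
= 11^1 + 11^0
= 11 + 1
= 12

12


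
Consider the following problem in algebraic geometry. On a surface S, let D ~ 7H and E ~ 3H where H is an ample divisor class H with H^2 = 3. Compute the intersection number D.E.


Using bilinearity of the intersection pairing on a surface S:
(aH).(bH) = ab * (H.H)
We have H^2 = 3.
D.E = (7H).(3H) = 7*3*3
= 21*3
= 63

63


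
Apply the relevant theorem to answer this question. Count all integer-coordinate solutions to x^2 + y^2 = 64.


Systematically check integer values of x where x^2 <= 64.
For each valid x, check if 64 - x^2 is a perfect square.
x=0: 64 - 0 = 64, sqrt = 8 (valid)
x=8: 64 - 64 = 0, sqrt = 0 (valid)
Total integer solutions found: 4

4


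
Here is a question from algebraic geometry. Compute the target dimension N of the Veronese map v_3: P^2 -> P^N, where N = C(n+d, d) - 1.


The Veronese embedding v_d: P^n -> P^N maps each point to all
degree-d monomials in n+1 homogeneous coordinates.
N = C(n+d, d) - 1
N = C(2+3, 3) - 1
N = C(5, 3) - 1
C(5, 3) = 10
N = 10 - 1 = 9

9


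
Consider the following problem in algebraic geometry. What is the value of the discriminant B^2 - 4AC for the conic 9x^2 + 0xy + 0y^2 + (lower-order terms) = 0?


The discriminant of a conic Ax^2 + Bxy + Cy^2 + ... = 0 is B^2 - 4AC.
B^2 = 0^2 = 0
4AC = 4*9*0 = 0
Discriminant = 0 + 0 = 0

0


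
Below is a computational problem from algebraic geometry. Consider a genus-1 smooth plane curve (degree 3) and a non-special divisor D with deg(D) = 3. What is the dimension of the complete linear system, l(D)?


First, compute the genus of a smooth plane curve of degree 3:
g = (d-1)(d-2)/2 = (3-1)(3-2)/2 = 1
For a non-special divisor D (i.e., h^1(D) = 0), Riemann-Roch gives:
l(D) = deg(D) - g + 1
Since deg(D) = 3 >= 2g - 1 = 1, D is non-special.
l(D) = 3 - 1 + 1 = 3

3


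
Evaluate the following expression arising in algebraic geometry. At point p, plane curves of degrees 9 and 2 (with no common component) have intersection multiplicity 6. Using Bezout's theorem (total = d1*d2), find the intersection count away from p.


By Bezout's theorem, the total intersection number is d1 * d2.
Total = 9 * 2 = 18
Intersection multiplicity at p = 6
Remaining intersections = 18 - 6 = 12

12


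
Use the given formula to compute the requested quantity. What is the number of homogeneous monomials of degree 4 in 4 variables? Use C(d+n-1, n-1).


The number of degree-4 monomials in 4 variables is C(d+n-1, n-1).
= C(4+4-1, 4-1) = C(7, 3)
= 35

35


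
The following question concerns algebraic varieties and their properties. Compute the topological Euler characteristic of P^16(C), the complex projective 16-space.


The complex projective space P^16 has one cell in each even real dimension 0, 2, ..., 32.
The cohomology groups are H^{2k}(P^16) = Z for k = 0,...,16, and 0 otherwise.
Euler characteristic = sum of Betti numbers = 1 per even-dimensional cohomology group.
chi(P^16) = 16 + 1 = 17

17


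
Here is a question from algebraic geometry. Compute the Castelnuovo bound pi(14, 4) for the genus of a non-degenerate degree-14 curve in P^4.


Castelnuovo's bound: write d - 1 = m(r-1) + epsilon with 0 <= epsilon < r-1.
d - 1 = 14 - 1 = 13
r - 1 = 4 - 1 = 3
13 = 4*3 + 1, so m = 4, epsilon = 1
pi(d, r) = m(m-1)(r-1)/2 + m*epsilon
= 4*3*3/2 + 4*1
= 36/2 + 4
= 18 + 4 = 22

22


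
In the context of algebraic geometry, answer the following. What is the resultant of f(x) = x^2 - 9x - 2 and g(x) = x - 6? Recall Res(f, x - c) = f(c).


For Res(f, x - c), we evaluate f at x = c.
f(6) = 6^2 - 9*6 - 2
= 36 - 54 - 2
= -18 - 2 = -20
Res(f, g) = -20

-20


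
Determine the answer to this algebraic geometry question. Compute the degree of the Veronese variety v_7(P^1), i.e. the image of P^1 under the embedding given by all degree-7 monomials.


The Veronese variety v_7(P^1) has degree d^r.
d^r = 7^1 = 7

7


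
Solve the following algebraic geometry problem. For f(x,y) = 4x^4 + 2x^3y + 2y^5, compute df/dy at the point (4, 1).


df/dy = 2*x^3 + 5*2*y^4
At (4,1): 2*4^3 + 5*2*1^4
= 128 + 10
= 138

138


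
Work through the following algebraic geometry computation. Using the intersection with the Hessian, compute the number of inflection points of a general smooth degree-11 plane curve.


For a general smooth plane curve C of degree d, the inflection points are
the intersection of C with its Hessian curve, which has degree 3(d-2).
By Bezout, the total intersection number is d * 3(d-2) = 11 * 27 = 297.
For a general curve every flex is ordinary, so each contributes
multiplicity 1 to C·Hess(C), and the number of distinct inflection
points is 3d(d-2).
Inflection points = 3*11*(11-2) = 3*11*9 = 297

297


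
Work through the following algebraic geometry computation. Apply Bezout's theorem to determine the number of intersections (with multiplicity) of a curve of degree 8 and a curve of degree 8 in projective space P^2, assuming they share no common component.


Bezout's theorem states the intersection count equals the product of degrees.
Intersection count = 8 * 8 = 64

64


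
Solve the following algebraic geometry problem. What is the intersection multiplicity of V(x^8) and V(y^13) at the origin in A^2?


The intersection multiplicity of V(x^a) and V(y^b) at the origin is:
I(O; V(x^8), V(y^13)) = dim_k(k[x,y]/(x^8, y^13))
A basis for k[x,y]/(x^8, y^13) is the set of monomials x^i * y^j
where 0 <= i < 8 and 0 <= j < 13.
The number of such monomials is 8 * 13 = 104

104


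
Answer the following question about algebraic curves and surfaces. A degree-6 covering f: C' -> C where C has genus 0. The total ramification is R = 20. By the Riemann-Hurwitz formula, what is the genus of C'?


Riemann-Hurwitz formula: 2g' - 2 = d(2g - 2) + R
Given: d = 6, g = 0, R = 20
2g' - 2 = 6*(2*0 - 2) + 20
2g' - 2 = 6*(-2) + 20
2g' - 2 = -12 + 20 = 8
2g' = 10
g' = 5

5


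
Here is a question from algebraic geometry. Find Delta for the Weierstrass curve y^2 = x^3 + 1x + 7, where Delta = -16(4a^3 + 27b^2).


Compute each component:
4a^3 = 4*1^3 = 4*1 = 4
27b^2 = 27*7^2 = 27*49 = 1323
4a^3 + 27b^2 = 4 + 1323 = 1327
Delta = -16*1327 = -21232

-21232


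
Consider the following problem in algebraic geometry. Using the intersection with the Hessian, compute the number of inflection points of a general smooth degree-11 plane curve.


For a general smooth plane curve C of degree d, the inflection points are
the intersection of C with its Hessian curve, which has degree 3(d-2).
By Bezout, the total intersection number is d * 3(d-2) = 11 * 27 = 297.
For a general curve every flex is ordinary, so each contributes
multiplicity 1 to C·Hess(C), and the number of distinct inflection
points is 3d(d-2).
Inflection points = 3*11*(11-2) = 3*11*9 = 297

297


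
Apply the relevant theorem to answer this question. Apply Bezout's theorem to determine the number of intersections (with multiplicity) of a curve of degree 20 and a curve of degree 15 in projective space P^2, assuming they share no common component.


Bezout's theorem states the intersection count equals the product of degrees.
Intersection count = 20 * 15 = 300

300


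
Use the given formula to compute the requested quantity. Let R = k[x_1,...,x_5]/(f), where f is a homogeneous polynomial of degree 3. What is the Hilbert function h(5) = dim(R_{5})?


For R = k[x_1,...,x_n]/(f) with f homogeneous of degree e:
The Hilbert series is (1 - t^e)/(1 - t)^n.
So h(d) = C(d+n-1, n-1) - C(d-e+n-1, n-1) for d >= e.
With n=5, e=3, d=5:
C(5+5-1, 5-1) = C(9, 4) = 126
C(5-3+5-1, 5-1) = C(6, 4) = 15
h(5) = 126 - 15 = 111

111


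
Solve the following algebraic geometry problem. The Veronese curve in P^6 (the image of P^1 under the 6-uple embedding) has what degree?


The rational normal curve in P^6 is the image of P^1 under the 6-uple Veronese.
A general hyperplane in P^6 pulls back to a degree-6 form on P^1, which has 6 zeros,
so the curve meets a general hyperplane in 6 points. Degree = 6.

6


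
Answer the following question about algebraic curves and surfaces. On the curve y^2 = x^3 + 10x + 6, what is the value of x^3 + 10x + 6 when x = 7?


Compute x^3 + 10x + 6 at x = 7:
x^3 = 7^3 = 343
10*x = 10*7 = 70
Sum: 343 + 70 + 6 = 419

419


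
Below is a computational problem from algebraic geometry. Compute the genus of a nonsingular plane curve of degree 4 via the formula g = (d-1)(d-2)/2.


Using the genus formula for smooth plane curves:
g = (d-1)(d-2)/2
g = (4-1)(4-2)/2
g = 3*2/2
g = 6/2 = 3

3


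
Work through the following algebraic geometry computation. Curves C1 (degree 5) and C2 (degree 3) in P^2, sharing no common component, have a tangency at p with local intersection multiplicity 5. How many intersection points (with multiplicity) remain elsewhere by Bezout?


By Bezout's theorem, the total intersection number is d1 * d2.
Total = 5 * 3 = 15
Intersection multiplicity at p = 5
Remaining intersections = 15 - 5 = 10

10


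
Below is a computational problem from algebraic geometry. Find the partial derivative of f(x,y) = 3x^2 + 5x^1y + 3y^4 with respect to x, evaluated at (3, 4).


df/dx = 2*3*x^1 + 1*5*x^0*y
At (3,4): 2*3*3^1 + 1*5*3^0*4
= 18 + 20
= 38

38


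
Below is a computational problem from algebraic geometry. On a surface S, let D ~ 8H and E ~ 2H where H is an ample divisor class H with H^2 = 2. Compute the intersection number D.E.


Using bilinearity of the intersection pairing on a surface S:
(aH).(bH) = ab * (H.H)
We have H^2 = 2.
D.E = (8H).(2H) = 8*2*2
= 16*2
= 32

32


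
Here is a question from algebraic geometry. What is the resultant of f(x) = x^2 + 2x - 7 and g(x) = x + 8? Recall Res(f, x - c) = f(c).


For Res(f, x - c), we evaluate f at x = c.
f(-8) = (-8)^2 + 2*(-8) - 7
= 64 - 16 - 7
= 48 - 7 = 41
Res(f, g) = 41

41


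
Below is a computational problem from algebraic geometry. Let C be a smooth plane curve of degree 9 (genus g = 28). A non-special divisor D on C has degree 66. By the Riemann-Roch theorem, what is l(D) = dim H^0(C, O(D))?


First, compute the genus of a smooth plane curve of degree 9:
g = (d-1)(d-2)/2 = (9-1)(9-2)/2 = 28
For a non-special divisor D (i.e., h^1(D) = 0), Riemann-Roch gives:
l(D) = deg(D) - g + 1
Since deg(D) = 66 >= 2g - 1 = 55, D is non-special.
l(D) = 66 - 28 + 1 = 39

39


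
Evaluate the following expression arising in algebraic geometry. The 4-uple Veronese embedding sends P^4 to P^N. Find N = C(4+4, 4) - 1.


The Veronese embedding v_d: P^n -> P^N maps each point to all
degree-d monomials in n+1 homogeneous coordinates.
N = C(n+d, d) - 1
N = C(4+4, 4) - 1
N = C(8, 4) - 1
C(8, 4) = 70
N = 70 - 1 = 69

69


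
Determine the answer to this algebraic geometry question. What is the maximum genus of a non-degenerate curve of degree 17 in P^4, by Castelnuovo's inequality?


Castelnuovo's bound: write d - 1 = m(r-1) + epsilon with 0 <= epsilon < r-1.
d - 1 = 17 - 1 = 16
r - 1 = 4 - 1 = 3
16 = 5*3 + 1, so m = 5, epsilon = 1
pi(d, r) = m(m-1)(r-1)/2 + m*epsilon
= 5*4*3/2 + 5*1
= 60/2 + 5
= 30 + 5 = 35

35


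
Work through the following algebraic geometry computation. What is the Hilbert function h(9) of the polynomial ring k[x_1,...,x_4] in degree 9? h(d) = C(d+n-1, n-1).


The Hilbert function for the polynomial ring in 4 variables is:
h(d) = C(d+n-1, n-1)
h(9) = C(9+4-1, 4-1) = C(12, 3)
= 12! / (3! * 9!)
= 220

220


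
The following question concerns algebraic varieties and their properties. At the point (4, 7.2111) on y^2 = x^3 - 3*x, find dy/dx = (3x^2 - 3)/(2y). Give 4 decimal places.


Using implicit differentiation of y^2 = x^3 - 3*x:
2y * dy/dx = 3x^2 - 3
dy/dx = (3x^2 - 3)/(2y)
Numerator: 3*4^2 - 3 = 45
Denominator: 2*7.2111 = 14.4222
dy/dx = 45/14.4222 = 3.1202

3.1202


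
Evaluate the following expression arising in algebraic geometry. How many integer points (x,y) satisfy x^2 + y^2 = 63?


Systematically check integer values of x where x^2 <= 63.
For each valid x, check if 63 - x^2 is a perfect square.
Total integer solutions found: 0

0


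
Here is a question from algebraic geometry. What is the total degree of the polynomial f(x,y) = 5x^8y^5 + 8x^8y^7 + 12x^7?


Examine each term for its total degree (sum of exponents).
  Term '5x^8y^5' has total degree 8+5 = 13.
  Term '8x^8y^7' has total degree 8+7 = 15.
  Term '12x^7' has total degree 7+0 = 7.
The maximum total degree among all terms is 15.

15


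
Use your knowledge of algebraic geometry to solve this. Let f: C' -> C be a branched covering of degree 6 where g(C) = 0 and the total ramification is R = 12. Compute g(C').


Riemann-Hurwitz formula: 2g' - 2 = d(2g - 2) + R
Given: d = 6, g = 0, R = 12
2g' - 2 = 6*(2*0 - 2) + 12
2g' - 2 = 6*(-2) + 12
2g' - 2 = -12 + 12 = 0
2g' = 2
g' = 1

1


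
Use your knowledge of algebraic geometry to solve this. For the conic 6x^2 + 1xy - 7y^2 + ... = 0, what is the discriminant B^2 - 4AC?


The discriminant of a conic Ax^2 + Bxy + Cy^2 + ... = 0 is B^2 - 4AC.
B^2 = 1^2 = 1
4AC = 4*6*(-7) = -168
Discriminant = 1 + 168 = 169

169


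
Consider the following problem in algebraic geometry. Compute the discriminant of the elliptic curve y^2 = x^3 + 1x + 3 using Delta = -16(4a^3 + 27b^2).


Compute each component:
4a^3 = 4*1^3 = 4*1 = 4
27b^2 = 27*3^2 = 27*9 = 243
4a^3 + 27b^2 = 4 + 243 = 247
Delta = -16*247 = -3952

-3952


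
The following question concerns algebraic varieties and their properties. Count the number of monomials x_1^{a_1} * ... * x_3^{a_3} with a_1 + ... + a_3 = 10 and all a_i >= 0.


The number of degree-10 monomials in 3 variables is C(d+n-1, n-1).
= C(10+3-1, 3-1) = C(12, 2)
= 66

66


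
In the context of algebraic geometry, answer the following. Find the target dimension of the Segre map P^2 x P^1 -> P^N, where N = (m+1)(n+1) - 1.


The Segre embedding maps P^m x P^n into P^N via
all products of coordinates from each factor.
N = (m+1)(n+1) - 1
N = (2+1)(1+1) - 1
N = 3*2 - 1
N = 6 - 1 = 5

5


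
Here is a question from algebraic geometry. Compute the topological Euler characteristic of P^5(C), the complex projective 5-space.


The complex projective space P^5 has one cell in each even real dimension 0, 2, ..., 10.
The cohomology groups are H^{2k}(P^5) = Z for k = 0,...,5, and 0 otherwise.
Euler characteristic = sum of Betti numbers = 1 per even-dimensional cohomology group.
chi(P^5) = 5 + 1 = 6

6


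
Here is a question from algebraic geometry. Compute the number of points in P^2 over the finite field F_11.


P^2(F_11) has (q^(n+1) - 1)/(q - 1) points.
= 11^2 + 11^1 + 11^0
= 121 + 11 + 1
= 133

133
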